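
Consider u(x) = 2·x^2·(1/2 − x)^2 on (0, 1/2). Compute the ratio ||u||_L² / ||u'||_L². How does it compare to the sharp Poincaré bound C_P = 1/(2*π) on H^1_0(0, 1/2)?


||u||_L² / ||u'||_L² = sqrt(3)/12 < C_P = 1/(2*π).

u(x) = 2·x^2·(1/2 − x)^2, so u'(x) = x*(2*x - 1)*(4*x - 1).
u(x) = 2·x^2·(1/2 − x)^2 vanishes at x = 0 and x = 1/2, so u ∈ H^1_0(0, 1/2). Differentiate via the product rule and integrate the resulting polynomials term by term.
  ∫_0^1/2 u² dx = ∫_0^1/2 (4*x^8 - 8*x^7 + 6*x^6 - 2*x^5 + x^4/4) dx. Term by term:
    ∫_0^1/2 4*x^8 dx = 1/1152;  ∫_0^1/2 -8*x^7 dx = -1/256;  ∫_0^1/2 6*x^6 dx = 3/448;
    ∫_0^1/2 -2*x^5 dx = -1/192;  ∫_0^1/2 x^4/4 dx = 1/640.
  Sum: 1/1152 − 1/256 + 3/448 − 1/192 + 1/640 = 1/80640.
  ∫_0^1/2 (u')² dx = ∫_0^1/2 (64*x^6 - 96*x^5 + 52*x^4 - 12*x^3 + x^2) dx. Term by term:
    ∫_0^1/2 64*x^6 dx = 1/14;  ∫_0^1/2 -96*x^5 dx = -1/4;  ∫_0^1/2 52*x^4 dx = 13/40;
    ∫_0^1/2 -12*x^3 dx = -3/16;  ∫_0^1/2 x^2 dx = 1/24.
  Sum: 1/14 − 1/4 + 13/40 − 3/16 + 1/24 = 1/1680.
∫_0^1/2 u² dx = 1/80640, so ||u||_L² = sqrt(35)/1680.
∫_0^1/2 (u')² dx = 1/1680, so ||u'||_L² = sqrt(105)/420.
Ratio ||u||_L² / ||u'||_L² = sqrt(3)/12.
Sharp Poincaré constant on H^1_0(0, 1/2) is C_P = L/π = 1/(2*π), achieved by sin(2*π·x).
A polynomial bump cannot attain the sharp Poincaré constant (only the first sine eigenfunction does), so the ratio is strictly less than C_P, consistent with ||u||_L² ≤ C_P ||u'||_L².


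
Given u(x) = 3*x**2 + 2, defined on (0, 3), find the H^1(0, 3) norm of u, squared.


||u||_{H^1}^2 = 4407/5

The H^1 norm (squared) on an interval (0, L) is
  ||u||_{H^1}^2 = ∫_0^L u(x)^2 dx + ∫_0^L u'(x)^2 dx.
Compute u'(x) = 6*x.
Then u(x)^2 = 9*x**4 + 12*x**2 + 4 and u'(x)^2 = 36*x**2.
Integrate each monomial from 0 to 3 using ∫_0^3 c·x^n dx = c·3^(n+1)/(n+1):
  ∫_0^3 u(x)^2 dx = ∫_0^3 (9*x^4 + 12*x^2 + 4) dx. Term by term:
    ∫_0^3 9*x^4 dx = 2187/5;  ∫_0^3 12*x^2 dx = 108;  ∫_0^3 4 dx = 12.
  Sum: 2187/5 + 108 + 12 = 2787/5.
  ∫_0^3 u'(x)^2 dx = ∫_0^3 (36*x^2) dx. Term by term:
    ∫_0^3 36*x^2 dx = 324.
Adding: ||u||_{H^1}^2 = 2787/5 + 324 = 4407/5.


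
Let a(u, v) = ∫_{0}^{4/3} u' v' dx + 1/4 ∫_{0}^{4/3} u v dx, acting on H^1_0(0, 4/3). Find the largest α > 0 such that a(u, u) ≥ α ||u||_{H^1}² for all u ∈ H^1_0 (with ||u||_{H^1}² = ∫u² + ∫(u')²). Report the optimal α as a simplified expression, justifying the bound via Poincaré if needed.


α = (4 + 9*π^2)/(16 + 9*π^2)

Coercivity of a(·,·) on H^1_0(0, 4/3) means a(u, u) ≥ α ||u||_{H^1}² for every u ∈ H^1_0.
The interval has length L = 4/3, and Poincaré/coercivity depend only on L. Here a(u, u) = ∫(u')² + (1/4)·∫u².
Here 0 < c = 1/4 < 1. The condition a(u,u) ≥ α||u||_{H^1}² reads (1−α)∫(u')² ≥ (α−c)∫u². Any admissible α is ≤ 1 (rapidly oscillating u have ∫u²/∫(u')² → 0), and α = 1 would force 0 ≥ (1−c)∫u², impossible since c < 1; so 1−α > 0. By the sharp Poincaré inequality on H^1_0 of an interval of length L, ∫(u')² ≥ (π/L)²∫u² with equality for the first sine mode sin(π(x−x₀)/L) (x₀ the left endpoint), so the inequality holds for all u iff (1−α)(π/L)² ≥ α − c, i.e. α ≤ ((π/L)² + c)/((π/L)² + 1) = (1 + c(L/π)²)/(1 + (L/π)²). With (π/L)² = 9*π^2/16 and c = 1/4, the largest admissible constant is α = ((π/L)² + c)/((π/L)² + 1).
Simplifying, α = (4 + 9*π^2)/(16 + 9*π^2).


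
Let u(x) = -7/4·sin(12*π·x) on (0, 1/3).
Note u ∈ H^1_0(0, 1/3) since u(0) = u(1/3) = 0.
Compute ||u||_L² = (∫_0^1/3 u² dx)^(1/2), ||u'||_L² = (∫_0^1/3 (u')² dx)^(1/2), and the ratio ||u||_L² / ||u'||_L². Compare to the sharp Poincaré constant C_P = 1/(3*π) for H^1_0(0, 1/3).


||u||_L² / ||u'||_L² = 1/(12*π) < C_P = 1/(3*π).

u(x) = -7/4·sin(12*π·x), so u'(x) = -21*π*cos(12*π*x).
Writing u(x) = A·sin(kπx/L) with A = -7/4 and k = 4, use ∫_0^L sin²(kπx/L) dx = L/2 and ∫_0^L cos²(kπx/L) dx = L/2.
u² = 49/16·sin²(12*π·x) and (u')² = 441*π^2·cos²(12*π·x), and each of sin², cos² integrates to L/2 = 1/6 over (0, 1/3).
∫_0^1/3 u² dx = 49/96, so ||u||_L² = 7*sqrt(6)/24.
∫_0^1/3 (u')² dx = 147*π^2/2, so ||u'||_L² = 7*sqrt(6)*π/2.
Ratio ||u||_L² / ||u'||_L² = 1/(12*π).
Sharp Poincaré constant on H^1_0(0, 1/3) is C_P = L/π = 1/(3*π), achieved by sin(3*π·x).
This is the k = 4 harmonic; the ratio L/(kπ) is strictly less than C_P = L/π, consistent with the sharp inequality ||u||_L² ≤ C_P ||u'||_L².


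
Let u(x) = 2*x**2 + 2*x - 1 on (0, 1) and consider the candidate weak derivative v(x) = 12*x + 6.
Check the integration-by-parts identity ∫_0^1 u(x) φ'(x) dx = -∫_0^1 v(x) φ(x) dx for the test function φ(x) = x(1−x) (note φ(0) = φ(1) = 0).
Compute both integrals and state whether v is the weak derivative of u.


LHS = -2/3, RHS = -2. No, v is not the weak derivative of u.

u(x) = 2*x**2 + 2*x - 1, classical derivative u'(x) = 4*x + 2.
φ(x) = x(1−x), so φ'(x) = 1 - 2*x.
Note φ(0) = φ(1) = 0, so the boundary term u·φ vanishes.
LHS = ∫_0^1 u(x) φ'(x) dx = ∫_0^1 (-4*x^3 - 2*x^2 + 4*x - 1) dx. Term by term:
  ∫_0^1 -4*x^3 dx = -1;  ∫_0^1 -2*x^2 dx = -2/3;  ∫_0^1 4*x dx = 2;
  ∫_0^1 -1 dx = -1.
Sum: -1 − 2/3 + 2 − 1 = -2/3.
So LHS = -2/3.
∫_0^1 v(x) φ(x) dx = ∫_0^1 (-12*x^3 + 6*x^2 + 6*x) dx. Term by term:
  ∫_0^1 -12*x^3 dx = -3;  ∫_0^1 6*x^2 dx = 2;  ∫_0^1 6*x dx = 3.
Sum: -3 + 2 + 3 = 2.
So RHS = -∫_0^1 v(x) φ(x) dx = -2.
LHS − RHS = 4/3 ≠ 0, so the identity fails.
(For a valid weak derivative the identity must hold for EVERY test function, in particular this one. The failure shows v is NOT the weak derivative of u.)
Correct weak derivative would be u'(x) = 4*x + 2.


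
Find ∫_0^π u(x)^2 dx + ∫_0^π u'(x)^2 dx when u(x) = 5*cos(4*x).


||u||_{H^1(0,π)}^2 = 425*π/2

u'(x) = -20*sin(4*x).
Expand u² and (u')² and integrate term by term on (0, π), using: for integers n ≥ 1, ∫_0^π sin²(nx) dx = ∫_0^π cos²(nx) dx = π/2; for n ≠ n', ∫_0^π sin(nx)sin(n'x) dx = ∫_0^π cos(nx)cos(n'x) dx = 0; and by product-to-sum, ∫_0^π sin(nx)cos(n'x) dx = ½∫_0^π [sin((n+n')x) + sin((n−n')x)] dx, which is 0 when n+n' is even and 2n/(n²−n'²) when n+n' is odd (it need not vanish on (0, π)).
  u² squared terms: (5)²·∫cos(4x)² dx = 25·π/2 = 25*π/2.
  So ∫_0^π u² dx = 25*π/2.
  (u')² squared terms: (-20)²·∫sin(4x)² dx = 400·π/2 = 200*π.
  So ∫_0^π (u')² dx = 200*π.
||u||_{H^1}^2 = (25*π/2) + (200*π) = 425*π/2.


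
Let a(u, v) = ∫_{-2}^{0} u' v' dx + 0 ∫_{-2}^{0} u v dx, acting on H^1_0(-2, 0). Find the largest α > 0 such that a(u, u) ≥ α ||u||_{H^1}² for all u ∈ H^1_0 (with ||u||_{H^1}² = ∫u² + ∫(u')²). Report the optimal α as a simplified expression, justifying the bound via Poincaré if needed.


α = π^2/(4 + π^2)

Coercivity of a(·,·) on H^1_0(-2, 0) means a(u, u) ≥ α ||u||_{H^1}² for every u ∈ H^1_0.
The interval has length L = 2, and Poincaré/coercivity depend only on L. Here a(u, u) = ∫(u')² + (0)·∫u².
Here c = 0, so a(u,u) = ∫(u')² alone. The condition a(u,u) ≥ α||u||_{H^1}² reads (1−α)∫(u')² ≥ (α−c)∫u². Any admissible α is ≤ 1 (rapidly oscillating u have ∫u²/∫(u')² → 0), and α = 1 would force 0 ≥ (1−c)∫u², impossible since c < 1; so 1−α > 0. By the sharp Poincaré inequality on H^1_0 of an interval of length L, ∫(u')² ≥ (π/L)²∫u² with equality for the first sine mode sin(π(x−x₀)/L) (x₀ the left endpoint), so the inequality holds for all u iff (1−α)(π/L)² ≥ α − c, i.e. α ≤ ((π/L)² + c)/((π/L)² + 1) = (1 + c(L/π)²)/(1 + (L/π)²). (Direct route, valid since c ≤ 0: Poincaré gives c∫u² ≥ c(L/π)²∫(u')², so a(u,u) ≥ (1 + c(L/π)²)∫(u')², while ||u||_{H^1}² ≤ (1 + (L/π)²)∫(u')²; dividing yields the same α.) With (π/L)² = π^2/4 and c = 0, the largest admissible constant is α = ((π/L)² + c)/((π/L)² + 1).
Simplifying, α = π^2/(4 + π^2).


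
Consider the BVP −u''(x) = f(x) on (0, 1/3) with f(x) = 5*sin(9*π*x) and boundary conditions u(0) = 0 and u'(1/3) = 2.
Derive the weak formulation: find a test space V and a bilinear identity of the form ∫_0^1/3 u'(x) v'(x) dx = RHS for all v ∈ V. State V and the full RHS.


V = {v ∈ H^1(0, 1/3) : v(0) = 0} (test functions vanish at x = 0 where u is specified); weak form: ∫_0^1/3 u'v' dx = ∫_0^1/3 (5*sin(9*π*x)) v dx + 2·v(1/3) for all v ∈ V.

Multiply both sides by a test function v and integrate from 0 to 1/3:
  ∫_0^1/3 −u''(x) v(x) dx = ∫_0^1/3 f(x) v(x) dx.
Integrate the LHS by parts once:
  ∫_0^1/3 −u'' v dx = −[u'(x) v(x)]_0^1/3 + ∫_0^1/3 u'(x) v'(x) dx.
Thus ∫_0^1/3 u'(x) v'(x) dx = ∫_0^1/3 f(x) v(x) dx + [u'(x) v(x)]_0^1/3.
Choose V so that boundary terms are either known or forced to vanish.
Mixed BC: u(0) = 0 (Dirichlet) and u'(1/3) = 2 (Neumann). Define V = {v ∈ H^1(0, 1/3) : v(0) = 0}. Then [u' v]_0^1/3 = u'(1/3)·v(1/3) − u'(0)·0 = 2·v(1/3).
Weak formulation: find u (satisfying any essential BC) such that ∫_0^1/3 u'(x) v'(x) dx = ∫_0^1/3 f v dx + 2·v(1/3) for all v ∈ V (Dirichlet at 0 absorbed into V; Neumann datum at x = 1/3 contributes the boundary term).
Substituting f(x) = 5*sin(9*π*x), the right-hand side is ∫_0^1/3 (5*sin(9*π*x)) v dx + 2·v(1/3).


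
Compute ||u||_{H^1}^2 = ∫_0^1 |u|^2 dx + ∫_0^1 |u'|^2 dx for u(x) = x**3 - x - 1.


||u||_{H^1}^2 = 499/210

The H^1 norm (squared) on an interval (0, L) is
  ||u||_{H^1}^2 = ∫_0^L u(x)^2 dx + ∫_0^L u'(x)^2 dx.
Compute u'(x) = 3*x**2 - 1.
Then u(x)^2 = x**6 - 2*x**4 - 2*x**3 + x**2 + 2*x + 1 and u'(x)^2 = 9*x**4 - 6*x**2 + 1.
Integrate each monomial from 0 to 1 using ∫_0^1 c·x^n dx = c·1^(n+1)/(n+1):
  ∫_0^1 u(x)^2 dx = ∫_0^1 (x^6 - 2*x^4 - 2*x^3 + x^2 + 2*x + 1) dx. Term by term:
    ∫_0^1 x^6 dx = 1/7;  ∫_0^1 -2*x^4 dx = -2/5;  ∫_0^1 -2*x^3 dx = -1/2;
    ∫_0^1 x^2 dx = 1/3;  ∫_0^1 2*x dx = 1;  ∫_0^1 1 dx = 1.
  Sum: 1/7 − 2/5 − 1/2 + 1/3 + 1 + 1 = 331/210.
  ∫_0^1 u'(x)^2 dx = ∫_0^1 (9*x^4 - 6*x^2 + 1) dx. Term by term:
    ∫_0^1 9*x^4 dx = 9/5;  ∫_0^1 -6*x^2 dx = -2;  ∫_0^1 1 dx = 1.
  Sum: 9/5 − 2 + 1 = 4/5.
Adding: ||u||_{H^1}^2 = 331/210 + 4/5 = 499/210.


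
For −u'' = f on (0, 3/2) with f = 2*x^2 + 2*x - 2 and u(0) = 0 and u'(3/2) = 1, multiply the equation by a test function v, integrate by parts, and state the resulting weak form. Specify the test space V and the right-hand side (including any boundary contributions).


V = {v ∈ H^1(0, 3/2) : v(0) = 0} (test functions vanish at x = 0 where u is specified); weak form: ∫_0^3/2 u'v' dx = ∫_0^3/2 (2*x^2 + 2*x - 2) v dx + v(3/2) for all v ∈ V.

Multiply both sides by a test function v and integrate from 0 to 3/2:
  ∫_0^3/2 −u''(x) v(x) dx = ∫_0^3/2 f(x) v(x) dx.
Integrate the LHS by parts once:
  ∫_0^3/2 −u'' v dx = −[u'(x) v(x)]_0^3/2 + ∫_0^3/2 u'(x) v'(x) dx.
Thus ∫_0^3/2 u'(x) v'(x) dx = ∫_0^3/2 f(x) v(x) dx + [u'(x) v(x)]_0^3/2.
Choose V so that boundary terms are either known or forced to vanish.
Mixed BC: u(0) = 0 (Dirichlet) and u'(3/2) = 1 (Neumann). Define V = {v ∈ H^1(0, 3/2) : v(0) = 0}. Then [u' v]_0^3/2 = u'(3/2)·v(3/2) − u'(0)·0 = v(3/2).
Weak formulation: find u (satisfying any essential BC) such that ∫_0^3/2 u'(x) v'(x) dx = ∫_0^3/2 f v dx + v(3/2) for all v ∈ V (Dirichlet at 0 absorbed into V; Neumann datum at x = 3/2 contributes the boundary term).
Substituting f(x) = 2*x^2 + 2*x - 2, the right-hand side is ∫_0^3/2 (2*x^2 + 2*x - 2) v dx + v(3/2).


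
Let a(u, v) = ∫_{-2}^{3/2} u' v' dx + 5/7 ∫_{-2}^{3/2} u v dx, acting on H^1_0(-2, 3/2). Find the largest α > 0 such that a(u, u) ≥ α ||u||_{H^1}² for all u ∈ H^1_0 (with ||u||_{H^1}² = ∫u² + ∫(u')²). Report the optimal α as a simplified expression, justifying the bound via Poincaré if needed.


α = (35 + 4*π^2)/(4*π^2 + 49)

Coercivity of a(·,·) on H^1_0(-2, 3/2) means a(u, u) ≥ α ||u||_{H^1}² for every u ∈ H^1_0.
The interval has length L = 7/2, and Poincaré/coercivity depend only on L. Here a(u, u) = ∫(u')² + (5/7)·∫u².
Here 0 < c = 5/7 < 1. The condition a(u,u) ≥ α||u||_{H^1}² reads (1−α)∫(u')² ≥ (α−c)∫u². Any admissible α is ≤ 1 (rapidly oscillating u have ∫u²/∫(u')² → 0), and α = 1 would force 0 ≥ (1−c)∫u², impossible since c < 1; so 1−α > 0. By the sharp Poincaré inequality on H^1_0 of an interval of length L, ∫(u')² ≥ (π/L)²∫u² with equality for the first sine mode sin(π(x−x₀)/L) (x₀ the left endpoint), so the inequality holds for all u iff (1−α)(π/L)² ≥ α − c, i.e. α ≤ ((π/L)² + c)/((π/L)² + 1) = (1 + c(L/π)²)/(1 + (L/π)²). With (π/L)² = 4*π^2/49 and c = 5/7, the largest admissible constant is α = ((π/L)² + c)/((π/L)² + 1).
Simplifying, α = (35 + 4*π^2)/(4*π^2 + 49).


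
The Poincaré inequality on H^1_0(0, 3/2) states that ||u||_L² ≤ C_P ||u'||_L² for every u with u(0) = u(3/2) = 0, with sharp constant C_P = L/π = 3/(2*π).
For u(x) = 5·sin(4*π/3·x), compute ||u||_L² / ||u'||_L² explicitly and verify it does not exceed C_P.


||u||_L² / ||u'||_L² = 3/(4*π) < C_P = 3/(2*π).

u(x) = 5·sin(4*π/3·x), so u'(x) = 20*π*cos(4*π*x/3)/3.
Writing u(x) = A·sin(kπx/L) with A = 5 and k = 2, use ∫_0^L sin²(kπx/L) dx = L/2 and ∫_0^L cos²(kπx/L) dx = L/2.
u² = 25·sin²(4*π/3·x) and (u')² = 400*π^2/9·cos²(4*π/3·x), and each of sin², cos² integrates to L/2 = 3/4 over (0, 3/2).
∫_0^3/2 u² dx = 75/4, so ||u||_L² = 5*sqrt(3)/2.
∫_0^3/2 (u')² dx = 100*π^2/3, so ||u'||_L² = 10*sqrt(3)*π/3.
Ratio ||u||_L² / ||u'||_L² = 3/(4*π).
Sharp Poincaré constant on H^1_0(0, 3/2) is C_P = L/π = 3/(2*π), achieved by sin(2*π/3·x).
This is the k = 2 harmonic; the ratio L/(kπ) is strictly less than C_P = L/π, consistent with the sharp inequality ||u||_L² ≤ C_P ||u'||_L².


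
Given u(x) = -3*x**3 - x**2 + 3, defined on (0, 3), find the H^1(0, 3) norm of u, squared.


||u||_{H^1}^2 = 552969/70

The H^1 norm (squared) on an interval (0, L) is
  ||u||_{H^1}^2 = ∫_0^L u(x)^2 dx + ∫_0^L u'(x)^2 dx.
Compute u'(x) = -9*x**2 - 2*x.
Then u(x)^2 = 9*x**6 + 6*x**5 + x**4 - 18*x**3 - 6*x**2 + 9 and u'(x)^2 = 81*x**4 + 36*x**3 + 4*x**2.
Integrate each monomial from 0 to 3 using ∫_0^3 c·x^n dx = c·3^(n+1)/(n+1):
  ∫_0^3 u(x)^2 dx = ∫_0^3 (9*x^6 + 6*x^5 + x^4 - 18*x^3 - 6*x^2 + 9) dx. Term by term:
    ∫_0^3 9*x^6 dx = 19683/7;  ∫_0^3 6*x^5 dx = 729;  ∫_0^3 x^4 dx = 243/5;
    ∫_0^3 -18*x^3 dx = -729/2;  ∫_0^3 -6*x^2 dx = -54;  ∫_0^3 9 dx = 27.
  Sum: 19683/7 + 729 + 243/5 − 729/2 − 54 + 27 = 223857/70.
  ∫_0^3 u'(x)^2 dx = ∫_0^3 (81*x^4 + 36*x^3 + 4*x^2) dx. Term by term:
    ∫_0^3 81*x^4 dx = 19683/5;  ∫_0^3 36*x^3 dx = 729;  ∫_0^3 4*x^2 dx = 36.
  Sum: 19683/5 + 729 + 36 = 23508/5.
Adding: ||u||_{H^1}^2 = 223857/70 + 23508/5 = 552969/70.


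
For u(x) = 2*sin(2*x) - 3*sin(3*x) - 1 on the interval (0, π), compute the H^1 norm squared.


||u||_{H^1(0,π)}^2 = 4 + 56*π

u'(x) = 4*cos(2*x) - 9*cos(3*x).
Expand u² and (u')² and integrate term by term on (0, π), using: for integers n ≥ 1, ∫_0^π sin²(nx) dx = ∫_0^π cos²(nx) dx = π/2; for n ≠ n', ∫_0^π sin(nx)sin(n'x) dx = ∫_0^π cos(nx)cos(n'x) dx = 0; and by product-to-sum, ∫_0^π sin(nx)cos(n'x) dx = ½∫_0^π [sin((n+n')x) + sin((n−n')x)] dx, which is 0 when n+n' is even and 2n/(n²−n'²) when n+n' is odd (it need not vanish on (0, π)). For the constant mode: ∫_0^π 1 dx = π, ∫_0^π cos(nx) dx = 0, ∫_0^π sin(nx) dx = (1−(−1)^n)/n.
  u² squared terms: (-1)²·∫1 dx = 1·π = π;  (-3)²·∫sin(3x)² dx = 9·π/2 = 9*π/2;  (2)²·∫sin(2x)² dx = 4·π/2 = 2*π.
  u² cross terms: 2·(-1)·(-3)·∫1·sin(3x) dx = 6·(2/3) = 4;  2·(-1)·(2)·∫1·sin(2x) dx = -4·(0) = 0;  2·(-3)·(2)·∫sin(3x)·sin(2x) dx = -12·(0) = 0.
  So ∫_0^π u² dx = π + 9*π/2 + 2*π + 4 + 0 + 0 = 4 + 15*π/2.
  (u')² squared terms: (-9)²·∫cos(3x)² dx = 81·π/2 = 81*π/2;  (4)²·∫cos(2x)² dx = 16·π/2 = 8*π.
  (u')² cross terms: 2·(-9)·(4)·∫cos(3x)·cos(2x) dx = -72·(0) = 0.
  So ∫_0^π (u')² dx = 81*π/2 + 8*π + 0 = 97*π/2.
||u||_{H^1}^2 = (4 + 15*π/2) + (97*π/2) = 4 + 56*π.


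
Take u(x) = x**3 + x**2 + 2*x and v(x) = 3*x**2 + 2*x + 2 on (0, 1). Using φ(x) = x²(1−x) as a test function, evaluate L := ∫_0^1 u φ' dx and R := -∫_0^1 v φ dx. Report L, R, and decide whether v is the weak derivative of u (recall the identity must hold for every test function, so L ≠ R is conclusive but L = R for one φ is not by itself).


LHS = -11/30, RHS = -11/30. Yes, v = u' weakly.

u(x) = x**3 + x**2 + 2*x, classical derivative u'(x) = 3*x**2 + 2*x + 2.
φ(x) = x²(1−x), so φ'(x) = x*(2 - 3*x).
Note φ(0) = φ(1) = 0, so the boundary term u·φ vanishes.
LHS = ∫_0^1 u(x) φ'(x) dx = ∫_0^1 (-3*x^5 - x^4 - 4*x^3 + 4*x^2) dx. Term by term:
  ∫_0^1 -3*x^5 dx = -1/2;  ∫_0^1 -x^4 dx = -1/5;  ∫_0^1 -4*x^3 dx = -1;
  ∫_0^1 4*x^2 dx = 4/3.
Sum: -1/2 − 1/5 − 1 + 4/3 = -11/30.
So LHS = -11/30.
∫_0^1 v(x) φ(x) dx = ∫_0^1 (-3*x^5 + x^4 + 2*x^2) dx. Term by term:
  ∫_0^1 -3*x^5 dx = -1/2;  ∫_0^1 x^4 dx = 1/5;  ∫_0^1 2*x^2 dx = 2/3.
Sum: -1/2 + 1/5 + 2/3 = 11/30.
So RHS = -∫_0^1 v(x) φ(x) dx = -11/30.
LHS = RHS, so the identity holds for this test φ.
Moreover u is smooth here and v(x) = u'(x) = 3*x**2 + 2*x + 2 pointwise, so the identity holds for every test function. Hence v is the weak derivative of u.


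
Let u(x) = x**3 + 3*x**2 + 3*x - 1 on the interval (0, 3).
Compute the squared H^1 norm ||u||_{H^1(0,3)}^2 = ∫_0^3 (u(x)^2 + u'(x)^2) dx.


||u||_{H^1}^2 = 137859/35

The H^1 norm (squared) on an interval (0, L) is
  ||u||_{H^1}^2 = ∫_0^L u(x)^2 dx + ∫_0^L u'(x)^2 dx.
Compute u'(x) = 3*x**2 + 6*x + 3.
Then u(x)^2 = x**6 + 6*x**5 + 15*x**4 + 16*x**3 + 3*x**2 - 6*x + 1 and u'(x)^2 = 9*x**4 + 36*x**3 + 54*x**2 + 36*x + 9.
Integrate each monomial from 0 to 3 using ∫_0^3 c·x^n dx = c·3^(n+1)/(n+1):
  ∫_0^3 u(x)^2 dx = ∫_0^3 (x^6 + 6*x^5 + 15*x^4 + 16*x^3 + 3*x^2 - 6*x + 1) dx. Term by term:
    ∫_0^3 x^6 dx = 2187/7;  ∫_0^3 6*x^5 dx = 729;  ∫_0^3 15*x^4 dx = 729;
    ∫_0^3 16*x^3 dx = 324;  ∫_0^3 3*x^2 dx = 27;  ∫_0^3 -6*x dx = -27;
    ∫_0^3 1 dx = 3.
  Sum: 2187/7 + 729 + 729 + 324 + 27 − 27 + 3 = 14682/7.
  ∫_0^3 u'(x)^2 dx = ∫_0^3 (9*x^4 + 36*x^3 + 54*x^2 + 36*x + 9) dx. Term by term:
    ∫_0^3 9*x^4 dx = 2187/5;  ∫_0^3 36*x^3 dx = 729;  ∫_0^3 54*x^2 dx = 486;
    ∫_0^3 36*x dx = 162;  ∫_0^3 9 dx = 27.
  Sum: 2187/5 + 729 + 486 + 162 + 27 = 9207/5.
Adding: ||u||_{H^1}^2 = 14682/7 + 9207/5 = 137859/35.


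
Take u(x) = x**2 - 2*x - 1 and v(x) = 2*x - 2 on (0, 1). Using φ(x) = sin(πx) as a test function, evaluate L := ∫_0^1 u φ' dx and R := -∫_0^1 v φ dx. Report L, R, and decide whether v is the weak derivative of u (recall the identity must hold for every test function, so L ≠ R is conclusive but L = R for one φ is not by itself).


LHS = 2/π, RHS = 2/π. Yes, v = u' weakly.

u(x) = x**2 - 2*x - 1, classical derivative u'(x) = 2*x - 2.
φ(x) = sin(πx), so φ'(x) = π*cos(π*x).
Note φ(0) = φ(1) = 0, so the boundary term u·φ vanishes.
LHS = ∫_0^1 u(x) φ'(x) dx = ∫_0^1 (π*x^2*cos(π*x) - 2*π*x*cos(π*x) - π*cos(π*x)) dx. Term by term:
  ∫_0^1 -π*cos(π*x) dx = 0;  ∫_0^1 π*x^2*cos(π*x) dx = -2/π;  ∫_0^1 -2*π*x*cos(π*x) dx = 4/π.
Sum: 0 − 2/π + 4/π = 2/π.
So LHS = 2/π.
∫_0^1 v(x) φ(x) dx = ∫_0^1 (2*x*sin(π*x) - 2*sin(π*x)) dx. Term by term:
  ∫_0^1 -2*sin(π*x) dx = -4/π;  ∫_0^1 2*x*sin(π*x) dx = 2/π.
Sum: -4/π + 2/π = -2/π.
So RHS = -∫_0^1 v(x) φ(x) dx = 2/π.
LHS = RHS, so the identity holds for this test φ.
Moreover u is smooth here and v(x) = u'(x) = 2*x - 2 pointwise, so the identity holds for every test function. Hence v is the weak derivative of u.


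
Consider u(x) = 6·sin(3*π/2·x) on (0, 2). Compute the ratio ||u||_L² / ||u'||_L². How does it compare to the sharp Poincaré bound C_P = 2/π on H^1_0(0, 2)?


||u||_L² / ||u'||_L² = 2/(3*π) < C_P = 2/π.

u(x) = 6·sin(3*π/2·x), so u'(x) = 9*π*cos(3*π*x/2).
Writing u(x) = A·sin(kπx/L) with A = 6 and k = 3, use ∫_0^L sin²(kπx/L) dx = L/2 and ∫_0^L cos²(kπx/L) dx = L/2.
u² = 36·sin²(3*π/2·x) and (u')² = 81*π^2·cos²(3*π/2·x), and each of sin², cos² integrates to L/2 = 1 over (0, 2).
∫_0^2 u² dx = 36, so ||u||_L² = 6.
∫_0^2 (u')² dx = 81*π^2, so ||u'||_L² = 9*π.
Ratio ||u||_L² / ||u'||_L² = 2/(3*π).
Sharp Poincaré constant on H^1_0(0, 2) is C_P = L/π = 2/π, achieved by sin(π/2·x).
This is the k = 3 harmonic; the ratio L/(kπ) is strictly less than C_P = L/π, consistent with the sharp inequality ||u||_L² ≤ C_P ||u'||_L².


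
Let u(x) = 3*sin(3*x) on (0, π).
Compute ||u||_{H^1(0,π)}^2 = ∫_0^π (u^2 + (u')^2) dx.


||u||_{H^1(0,π)}^2 = 45*π

u'(x) = 9*cos(3*x).
Expand u² and (u')² and integrate term by term on (0, π), using: for integers n ≥ 1, ∫_0^π sin²(nx) dx = ∫_0^π cos²(nx) dx = π/2; for n ≠ n', ∫_0^π sin(nx)sin(n'x) dx = ∫_0^π cos(nx)cos(n'x) dx = 0; and by product-to-sum, ∫_0^π sin(nx)cos(n'x) dx = ½∫_0^π [sin((n+n')x) + sin((n−n')x)] dx, which is 0 when n+n' is even and 2n/(n²−n'²) when n+n' is odd (it need not vanish on (0, π)).
  u² squared terms: (3)²·∫sin(3x)² dx = 9·π/2 = 9*π/2.
  So ∫_0^π u² dx = 9*π/2.
  (u')² squared terms: (9)²·∫cos(3x)² dx = 81·π/2 = 81*π/2.
  So ∫_0^π (u')² dx = 81*π/2.
||u||_{H^1}^2 = (9*π/2) + (81*π/2) = 45*π.


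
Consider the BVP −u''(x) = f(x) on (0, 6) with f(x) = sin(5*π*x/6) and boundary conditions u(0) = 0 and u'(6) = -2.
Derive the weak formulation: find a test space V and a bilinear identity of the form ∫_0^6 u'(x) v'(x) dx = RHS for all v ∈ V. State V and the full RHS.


V = {v ∈ H^1(0, 6) : v(0) = 0} (test functions vanish at x = 0 where u is specified); weak form: ∫_0^6 u'v' dx = ∫_0^6 (sin(5*π*x/6)) v dx − 2·v(6) for all v ∈ V.

Multiply both sides by a test function v and integrate from 0 to 6:
  ∫_0^6 −u''(x) v(x) dx = ∫_0^6 f(x) v(x) dx.
Integrate the LHS by parts once:
  ∫_0^6 −u'' v dx = −[u'(x) v(x)]_0^6 + ∫_0^6 u'(x) v'(x) dx.
Thus ∫_0^6 u'(x) v'(x) dx = ∫_0^6 f(x) v(x) dx + [u'(x) v(x)]_0^6.
Choose V so that boundary terms are either known or forced to vanish.
Mixed BC: u(0) = 0 (Dirichlet) and u'(6) = -2 (Neumann). Define V = {v ∈ H^1(0, 6) : v(0) = 0}. Then [u' v]_0^6 = u'(6)·v(6) − u'(0)·0 = − 2·v(6).
Weak formulation: find u (satisfying any essential BC) such that ∫_0^6 u'(x) v'(x) dx = ∫_0^6 f v dx − 2·v(6) for all v ∈ V (Dirichlet at 0 absorbed into V; Neumann datum at x = 6 contributes the boundary term).
Substituting f(x) = sin(5*π*x/6), the right-hand side is ∫_0^6 (sin(5*π*x/6)) v dx − 2·v(6).


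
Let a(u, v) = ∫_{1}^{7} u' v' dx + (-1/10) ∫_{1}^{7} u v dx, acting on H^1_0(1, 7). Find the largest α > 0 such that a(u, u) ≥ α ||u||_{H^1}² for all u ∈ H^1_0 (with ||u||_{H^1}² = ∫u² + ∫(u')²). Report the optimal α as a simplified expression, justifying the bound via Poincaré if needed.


α = (-18/5 + π^2)/(π^2 + 36)

Coercivity of a(·,·) on H^1_0(1, 7) means a(u, u) ≥ α ||u||_{H^1}² for every u ∈ H^1_0.
The interval has length L = 6, and Poincaré/coercivity depend only on L. Here a(u, u) = ∫(u')² + (-1/10)·∫u².
Here c = -1/10 < 0 with |c| < (π/L)² = π^2/36, so coercivity still holds. The condition a(u,u) ≥ α||u||_{H^1}² reads (1−α)∫(u')² ≥ (α−c)∫u². Any admissible α is ≤ 1 (rapidly oscillating u have ∫u²/∫(u')² → 0), and α = 1 would force 0 ≥ (1−c)∫u², impossible since c < 1; so 1−α > 0. By the sharp Poincaré inequality on H^1_0 of an interval of length L, ∫(u')² ≥ (π/L)²∫u² with equality for the first sine mode sin(π(x−x₀)/L) (x₀ the left endpoint), so the inequality holds for all u iff (1−α)(π/L)² ≥ α − c, i.e. α ≤ ((π/L)² + c)/((π/L)² + 1) = (1 + c(L/π)²)/(1 + (L/π)²). (Direct route, valid since c ≤ 0: Poincaré gives c∫u² ≥ c(L/π)²∫(u')², so a(u,u) ≥ (1 + c(L/π)²)∫(u')², while ||u||_{H^1}² ≤ (1 + (L/π)²)∫(u')²; dividing yields the same α.) With (π/L)² = π^2/36 and c = -1/10, the largest admissible constant is α = ((π/L)² + c)/((π/L)² + 1).
Simplifying, α = (-18/5 + π^2)/(π^2 + 36).


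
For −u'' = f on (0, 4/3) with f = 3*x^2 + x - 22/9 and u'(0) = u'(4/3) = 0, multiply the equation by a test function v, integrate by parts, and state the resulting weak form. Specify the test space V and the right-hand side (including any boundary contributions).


V = H^1(0, 4/3) (no boundary constraint on v; u is determined up to an additive constant); weak form: ∫_0^4/3 u'v' dx = ∫_0^4/3 (3*x^2 + x - 22/9) v dx for all v ∈ V.

Multiply both sides by a test function v and integrate from 0 to 4/3:
  ∫_0^4/3 −u''(x) v(x) dx = ∫_0^4/3 f(x) v(x) dx.
Integrate the LHS by parts once:
  ∫_0^4/3 −u'' v dx = −[u'(x) v(x)]_0^4/3 + ∫_0^4/3 u'(x) v'(x) dx.
Thus ∫_0^4/3 u'(x) v'(x) dx = ∫_0^4/3 f(x) v(x) dx + [u'(x) v(x)]_0^4/3.
Choose V so that boundary terms are either known or forced to vanish.
u has homogeneous Neumann: u'(0) = u'(4/3) = 0. So [u' v]_0^4/3 = 0·v(4/3) − 0·v(0) = 0 for any v; take V = H^1(0, 4/3).
Weak formulation: find u (satisfying any essential BC) such that ∫_0^4/3 u'(x) v'(x) dx = ∫_0^4/3 f v dx for all v ∈ V (homogeneous Neumann, so boundary terms vanish).
Substituting f(x) = 3*x^2 + x - 22/9, the right-hand side is ∫_0^4/3 (3*x^2 + x - 22/9) v dx.
Compatibility check (pure Neumann): taking v ≡ 1 ∈ V gives 0 = ∫_0^4/3 f dx + (0) − (0), i.e. ∫_0^4/3 f dx must equal u'(0) − u'(4/3) = 0. Indeed ∫_0^4/3 (3*x^2 + x - 22/9) dx = 0, so the data are compatible. The solution is then unique only up to an additive constant (fix it e.g. by requiring ∫_0^4/3 u dx = 0).


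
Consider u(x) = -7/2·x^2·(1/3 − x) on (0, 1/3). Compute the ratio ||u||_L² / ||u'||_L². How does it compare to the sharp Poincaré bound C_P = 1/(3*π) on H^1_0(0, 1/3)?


||u||_L² / ||u'||_L² = sqrt(14)/42 < C_P = 1/(3*π).

u(x) = -7/2·x^2·(1/3 − x), so u'(x) = 7*x*(9*x - 2)/6.
u(x) = -7/2·x^2·(1/3 − x) vanishes at x = 0 and x = 1/3, so u ∈ H^1_0(0, 1/3). Differentiate via the product rule and integrate the resulting polynomials term by term.
  ∫_0^1/3 u² dx = ∫_0^1/3 (49*x^6/4 - 49*x^5/6 + 49*x^4/36) dx. Term by term:
    ∫_0^1/3 49*x^6/4 dx = 7/8748;  ∫_0^1/3 -49*x^5/6 dx = -49/26244;  ∫_0^1/3 49*x^4/36 dx = 49/43740.
  Sum: 7/8748 − 49/26244 + 49/43740 = 7/131220.
  ∫_0^1/3 (u')² dx = ∫_0^1/3 (441*x^4/4 - 49*x^3 + 49*x^2/9) dx. Term by term:
    ∫_0^1/3 441*x^4/4 dx = 49/540;  ∫_0^1/3 -49*x^3 dx = -49/324;  ∫_0^1/3 49*x^2/9 dx = 49/729.
  Sum: 49/540 − 49/324 + 49/729 = 49/7290.
∫_0^1/3 u² dx = 7/131220, so ||u||_L² = sqrt(35)/810.
∫_0^1/3 (u')² dx = 49/7290, so ||u'||_L² = 7*sqrt(10)/270.
Ratio ||u||_L² / ||u'||_L² = sqrt(14)/42.
Sharp Poincaré constant on H^1_0(0, 1/3) is C_P = L/π = 1/(3*π), achieved by sin(3*π·x).
A polynomial bump cannot attain the sharp Poincaré constant (only the first sine eigenfunction does), so the ratio is strictly less than C_P, consistent with ||u||_L² ≤ C_P ||u'||_L².


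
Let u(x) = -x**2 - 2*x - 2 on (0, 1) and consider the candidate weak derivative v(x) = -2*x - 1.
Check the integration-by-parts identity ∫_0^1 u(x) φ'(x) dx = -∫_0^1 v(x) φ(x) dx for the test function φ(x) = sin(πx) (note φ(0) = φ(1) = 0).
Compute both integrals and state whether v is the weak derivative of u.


LHS = 6/π, RHS = 4/π. No, v is not the weak derivative of u.

u(x) = -x**2 - 2*x - 2, classical derivative u'(x) = -2*x - 2.
φ(x) = sin(πx), so φ'(x) = π*cos(π*x).
Note φ(0) = φ(1) = 0, so the boundary term u·φ vanishes.
LHS = ∫_0^1 u(x) φ'(x) dx = ∫_0^1 (-π*x^2*cos(π*x) - 2*π*x*cos(π*x) - 2*π*cos(π*x)) dx. Term by term:
  ∫_0^1 -2*π*cos(π*x) dx = 0;  ∫_0^1 -π*x^2*cos(π*x) dx = 2/π;  ∫_0^1 -2*π*x*cos(π*x) dx = 4/π.
Sum: 0 + 2/π + 4/π = 6/π.
So LHS = 6/π.
∫_0^1 v(x) φ(x) dx = ∫_0^1 (-2*x*sin(π*x) - sin(π*x)) dx. Term by term:
  ∫_0^1 -sin(π*x) dx = -2/π;  ∫_0^1 -2*x*sin(π*x) dx = -2/π.
Sum: -2/π − 2/π = -4/π.
So RHS = -∫_0^1 v(x) φ(x) dx = 4/π.
LHS − RHS = 2/π ≠ 0, so the identity fails.
(For a valid weak derivative the identity must hold for EVERY test function, in particular this one. The failure shows v is NOT the weak derivative of u.)
Correct weak derivative would be u'(x) = -2*x - 2.


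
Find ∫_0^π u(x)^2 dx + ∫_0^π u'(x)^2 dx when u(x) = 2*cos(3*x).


||u||_{H^1(0,π)}^2 = 20*π

u'(x) = -6*sin(3*x).
Expand u² and (u')² and integrate term by term on (0, π), using: for integers n ≥ 1, ∫_0^π sin²(nx) dx = ∫_0^π cos²(nx) dx = π/2; for n ≠ n', ∫_0^π sin(nx)sin(n'x) dx = ∫_0^π cos(nx)cos(n'x) dx = 0; and by product-to-sum, ∫_0^π sin(nx)cos(n'x) dx = ½∫_0^π [sin((n+n')x) + sin((n−n')x)] dx, which is 0 when n+n' is even and 2n/(n²−n'²) when n+n' is odd (it need not vanish on (0, π)).
  u² squared terms: (2)²·∫cos(3x)² dx = 4·π/2 = 2*π.
  So ∫_0^π u² dx = 2*π.
  (u')² squared terms: (-6)²·∫sin(3x)² dx = 36·π/2 = 18*π.
  So ∫_0^π (u')² dx = 18*π.
||u||_{H^1}^2 = (2*π) + (18*π) = 20*π.


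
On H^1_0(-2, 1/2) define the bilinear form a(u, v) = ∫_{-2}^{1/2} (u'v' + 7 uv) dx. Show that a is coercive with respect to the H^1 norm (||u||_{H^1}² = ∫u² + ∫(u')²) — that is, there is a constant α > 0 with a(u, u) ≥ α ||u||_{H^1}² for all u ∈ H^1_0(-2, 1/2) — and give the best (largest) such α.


α = 1

Coercivity of a(·,·) on H^1_0(-2, 1/2) means a(u, u) ≥ α ||u||_{H^1}² for every u ∈ H^1_0.
The interval has length L = 5/2, and Poincaré/coercivity depend only on L. Here a(u, u) = ∫(u')² + (7)·∫u².
Here c = 7 ≥ 1, so a(u,u) = ∫(u')² + c∫u² ≥ ∫(u')² + ∫u² = ||u||_{H^1}², i.e. α = 1 works. No larger α is possible: a(u,u) ≥ α||u||_{H^1}² means (1−α)∫(u')² ≥ (α−c)∫u², and for the modes u_n = sin(nπ(x−x₀)/L) (x₀ the left endpoint) one has ∫u_n²/∫(u_n')² = (L/(nπ))² → 0, so a(u_n,u_n)/||u_n||_{H^1}² → 1. Hence the optimal constant is α = 1.
Therefore α = 1.


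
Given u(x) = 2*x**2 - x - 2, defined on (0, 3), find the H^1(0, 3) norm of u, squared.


||u||_{H^1}^2 = 957/5

The H^1 norm (squared) on an interval (0, L) is
  ||u||_{H^1}^2 = ∫_0^L u(x)^2 dx + ∫_0^L u'(x)^2 dx.
Compute u'(x) = 4*x - 1.
Then u(x)^2 = 4*x**4 - 4*x**3 - 7*x**2 + 4*x + 4 and u'(x)^2 = 16*x**2 - 8*x + 1.
Integrate each monomial from 0 to 3 using ∫_0^3 c·x^n dx = c·3^(n+1)/(n+1):
  ∫_0^3 u(x)^2 dx = ∫_0^3 (4*x^4 - 4*x^3 - 7*x^2 + 4*x + 4) dx. Term by term:
    ∫_0^3 4*x^4 dx = 972/5;  ∫_0^3 -4*x^3 dx = -81;  ∫_0^3 -7*x^2 dx = -63;
    ∫_0^3 4*x dx = 18;  ∫_0^3 4 dx = 12.
  Sum: 972/5 − 81 − 63 + 18 + 12 = 402/5.
  ∫_0^3 u'(x)^2 dx = ∫_0^3 (16*x^2 - 8*x + 1) dx. Term by term:
    ∫_0^3 16*x^2 dx = 144;  ∫_0^3 -8*x dx = -36;  ∫_0^3 1 dx = 3.
  Sum: 144 − 36 + 3 = 111.
Adding: ||u||_{H^1}^2 = 402/5 + 111 = 957/5.


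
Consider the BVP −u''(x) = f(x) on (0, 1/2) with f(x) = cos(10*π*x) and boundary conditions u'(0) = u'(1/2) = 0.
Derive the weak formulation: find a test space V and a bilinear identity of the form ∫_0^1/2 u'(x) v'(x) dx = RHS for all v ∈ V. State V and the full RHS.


V = H^1(0, 1/2) (no boundary constraint on v; u is determined up to an additive constant); weak form: ∫_0^1/2 u'v' dx = ∫_0^1/2 (cos(10*π*x)) v dx for all v ∈ V.

Multiply both sides by a test function v and integrate from 0 to 1/2:
  ∫_0^1/2 −u''(x) v(x) dx = ∫_0^1/2 f(x) v(x) dx.
Integrate the LHS by parts once:
  ∫_0^1/2 −u'' v dx = −[u'(x) v(x)]_0^1/2 + ∫_0^1/2 u'(x) v'(x) dx.
Thus ∫_0^1/2 u'(x) v'(x) dx = ∫_0^1/2 f(x) v(x) dx + [u'(x) v(x)]_0^1/2.
Choose V so that boundary terms are either known or forced to vanish.
u has homogeneous Neumann: u'(0) = u'(1/2) = 0. So [u' v]_0^1/2 = 0·v(1/2) − 0·v(0) = 0 for any v; take V = H^1(0, 1/2).
Weak formulation: find u (satisfying any essential BC) such that ∫_0^1/2 u'(x) v'(x) dx = ∫_0^1/2 f v dx for all v ∈ V (homogeneous Neumann, so boundary terms vanish).
Substituting f(x) = cos(10*π*x), the right-hand side is ∫_0^1/2 (cos(10*π*x)) v dx.
Compatibility check (pure Neumann): taking v ≡ 1 ∈ V gives 0 = ∫_0^1/2 f dx + (0) − (0), i.e. ∫_0^1/2 f dx must equal u'(0) − u'(1/2) = 0. Indeed ∫_0^1/2 (cos(10*π*x)) dx = 0, so the data are compatible. The solution is then unique only up to an additive constant (fix it e.g. by requiring ∫_0^1/2 u dx = 0).


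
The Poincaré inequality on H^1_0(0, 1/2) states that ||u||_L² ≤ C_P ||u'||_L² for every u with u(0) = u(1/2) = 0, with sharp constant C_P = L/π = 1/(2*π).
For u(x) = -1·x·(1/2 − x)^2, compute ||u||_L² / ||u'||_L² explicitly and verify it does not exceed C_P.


||u||_L² / ||u'||_L² = sqrt(14)/28 < C_P = 1/(2*π).

u(x) = -1·x·(1/2 − x)^2, so u'(x) = (1 - 6*x)*(2*x - 1)/4.
u(x) = -1·x·(1/2 − x)^2 vanishes at x = 0 and x = 1/2, so u ∈ H^1_0(0, 1/2). Differentiate via the product rule and integrate the resulting polynomials term by term.
  ∫_0^1/2 u² dx = ∫_0^1/2 (x^6 - 2*x^5 + 3*x^4/2 - x^3/2 + x^2/16) dx. Term by term:
    ∫_0^1/2 x^6 dx = 1/896;  ∫_0^1/2 -2*x^5 dx = -1/192;  ∫_0^1/2 3*x^4/2 dx = 3/320;
    ∫_0^1/2 -x^3/2 dx = -1/128;  ∫_0^1/2 x^2/16 dx = 1/384.
  Sum: 1/896 − 1/192 + 3/320 − 1/128 + 1/384 = 1/13440.
  ∫_0^1/2 (u')² dx = ∫_0^1/2 (9*x^4 - 12*x^3 + 11*x^2/2 - x + 1/16) dx. Term by term:
    ∫_0^1/2 9*x^4 dx = 9/160;  ∫_0^1/2 -12*x^3 dx = -3/16;  ∫_0^1/2 11*x^2/2 dx = 11/48;
    ∫_0^1/2 -x dx = -1/8;  ∫_0^1/2 1/16 dx = 1/32.
  Sum: 9/160 − 3/16 + 11/48 − 1/8 + 1/32 = 1/240.
∫_0^1/2 u² dx = 1/13440, so ||u||_L² = sqrt(210)/1680.
∫_0^1/2 (u')² dx = 1/240, so ||u'||_L² = sqrt(15)/60.
Ratio ||u||_L² / ||u'||_L² = sqrt(14)/28.
Sharp Poincaré constant on H^1_0(0, 1/2) is C_P = L/π = 1/(2*π), achieved by sin(2*π·x).
A polynomial bump cannot attain the sharp Poincaré constant (only the first sine eigenfunction does), so the ratio is strictly less than C_P, consistent with ||u||_L² ≤ C_P ||u'||_L².


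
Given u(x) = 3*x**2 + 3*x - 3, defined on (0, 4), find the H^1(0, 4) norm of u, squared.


||u||_{H^1}^2 = 18936/5

The H^1 norm (squared) on an interval (0, L) is
  ||u||_{H^1}^2 = ∫_0^L u(x)^2 dx + ∫_0^L u'(x)^2 dx.
Compute u'(x) = 6*x + 3.
Then u(x)^2 = 9*x**4 + 18*x**3 - 9*x**2 - 18*x + 9 and u'(x)^2 = 36*x**2 + 36*x + 9.
Integrate each monomial from 0 to 4 using ∫_0^4 c·x^n dx = c·4^(n+1)/(n+1):
  ∫_0^4 u(x)^2 dx = ∫_0^4 (9*x^4 + 18*x^3 - 9*x^2 - 18*x + 9) dx. Term by term:
    ∫_0^4 9*x^4 dx = 9216/5;  ∫_0^4 18*x^3 dx = 1152;  ∫_0^4 -9*x^2 dx = -192;
    ∫_0^4 -18*x dx = -144;  ∫_0^4 9 dx = 36.
  Sum: 9216/5 + 1152 − 192 − 144 + 36 = 13476/5.
  ∫_0^4 u'(x)^2 dx = ∫_0^4 (36*x^2 + 36*x + 9) dx. Term by term:
    ∫_0^4 36*x^2 dx = 768;  ∫_0^4 36*x dx = 288;  ∫_0^4 9 dx = 36.
  Sum: 768 + 288 + 36 = 1092.
Adding: ||u||_{H^1}^2 = 13476/5 + 1092 = 18936/5.


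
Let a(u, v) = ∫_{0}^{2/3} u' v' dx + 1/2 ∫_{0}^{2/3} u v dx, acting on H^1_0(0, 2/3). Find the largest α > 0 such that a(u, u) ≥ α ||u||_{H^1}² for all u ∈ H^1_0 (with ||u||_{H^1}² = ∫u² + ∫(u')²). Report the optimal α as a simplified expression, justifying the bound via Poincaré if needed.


α = (2 + 9*π^2)/(4 + 9*π^2)

Coercivity of a(·,·) on H^1_0(0, 2/3) means a(u, u) ≥ α ||u||_{H^1}² for every u ∈ H^1_0.
The interval has length L = 2/3, and Poincaré/coercivity depend only on L. Here a(u, u) = ∫(u')² + (1/2)·∫u².
Here 0 < c = 1/2 < 1. The condition a(u,u) ≥ α||u||_{H^1}² reads (1−α)∫(u')² ≥ (α−c)∫u². Any admissible α is ≤ 1 (rapidly oscillating u have ∫u²/∫(u')² → 0), and α = 1 would force 0 ≥ (1−c)∫u², impossible since c < 1; so 1−α > 0. By the sharp Poincaré inequality on H^1_0 of an interval of length L, ∫(u')² ≥ (π/L)²∫u² with equality for the first sine mode sin(π(x−x₀)/L) (x₀ the left endpoint), so the inequality holds for all u iff (1−α)(π/L)² ≥ α − c, i.e. α ≤ ((π/L)² + c)/((π/L)² + 1) = (1 + c(L/π)²)/(1 + (L/π)²). With (π/L)² = 9*π^2/4 and c = 1/2, the largest admissible constant is α = ((π/L)² + c)/((π/L)² + 1).
Simplifying, α = (2 + 9*π^2)/(4 + 9*π^2).


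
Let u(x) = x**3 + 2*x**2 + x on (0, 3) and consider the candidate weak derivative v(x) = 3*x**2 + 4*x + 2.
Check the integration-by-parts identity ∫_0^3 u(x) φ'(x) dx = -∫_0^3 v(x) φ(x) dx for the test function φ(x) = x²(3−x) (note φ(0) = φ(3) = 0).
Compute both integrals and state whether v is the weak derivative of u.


LHS = -513/4, RHS = -135. No, v is not the weak derivative of u.

u(x) = x**3 + 2*x**2 + x, classical derivative u'(x) = 3*x**2 + 4*x + 1.
φ(x) = x²(3−x), so φ'(x) = 3*x*(2 - x).
Note φ(0) = φ(3) = 0, so the boundary term u·φ vanishes.
LHS = ∫_0^3 u(x) φ'(x) dx = ∫_0^3 (-3*x^5 + 9*x^3 + 6*x^2) dx. Term by term:
  ∫_0^3 -3*x^5 dx = -729/2;  ∫_0^3 9*x^3 dx = 729/4;  ∫_0^3 6*x^2 dx = 54.
Sum: -729/2 + 729/4 + 54 = -513/4.
So LHS = -513/4.
∫_0^3 v(x) φ(x) dx = ∫_0^3 (-3*x^5 + 5*x^4 + 10*x^3 + 6*x^2) dx. Term by term:
  ∫_0^3 -3*x^5 dx = -729/2;  ∫_0^3 5*x^4 dx = 243;  ∫_0^3 10*x^3 dx = 405/2;
  ∫_0^3 6*x^2 dx = 54.
Sum: -729/2 + 243 + 405/2 + 54 = 135.
So RHS = -∫_0^3 v(x) φ(x) dx = -135.
LHS − RHS = 27/4 ≠ 0, so the identity fails.
(For a valid weak derivative the identity must hold for EVERY test function, in particular this one. The failure shows v is NOT the weak derivative of u.)
Correct weak derivative would be u'(x) = 3*x**2 + 4*x + 1.


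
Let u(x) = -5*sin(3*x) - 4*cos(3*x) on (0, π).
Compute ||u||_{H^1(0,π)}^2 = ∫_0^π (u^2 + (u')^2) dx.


||u||_{H^1(0,π)}^2 = 205*π

u'(x) = 12*sin(3*x) - 15*cos(3*x).
Expand u² and (u')² and integrate term by term on (0, π), using: for integers n ≥ 1, ∫_0^π sin²(nx) dx = ∫_0^π cos²(nx) dx = π/2; for n ≠ n', ∫_0^π sin(nx)sin(n'x) dx = ∫_0^π cos(nx)cos(n'x) dx = 0; and by product-to-sum, ∫_0^π sin(nx)cos(n'x) dx = ½∫_0^π [sin((n+n')x) + sin((n−n')x)] dx, which is 0 when n+n' is even and 2n/(n²−n'²) when n+n' is odd (it need not vanish on (0, π)).
  u² squared terms: (-5)²·∫sin(3x)² dx = 25·π/2 = 25*π/2;  (-4)²·∫cos(3x)² dx = 16·π/2 = 8*π.
  u² cross terms: 2·(-5)·(-4)·∫sin(3x)·cos(3x) dx = 40·(0) = 0.
  So ∫_0^π u² dx = 25*π/2 + 8*π + 0 = 41*π/2.
  (u')² squared terms: (-15)²·∫cos(3x)² dx = 225·π/2 = 225*π/2;  (12)²·∫sin(3x)² dx = 144·π/2 = 72*π.
  (u')² cross terms: 2·(-15)·(12)·∫cos(3x)·sin(3x) dx = -360·(0) = 0.
  So ∫_0^π (u')² dx = 225*π/2 + 72*π + 0 = 369*π/2.
||u||_{H^1}^2 = (41*π/2) + (369*π/2) = 205*π.


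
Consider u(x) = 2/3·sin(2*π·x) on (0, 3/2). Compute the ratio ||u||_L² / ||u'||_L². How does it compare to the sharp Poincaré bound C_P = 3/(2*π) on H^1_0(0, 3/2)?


||u||_L² / ||u'||_L² = 1/(2*π) < C_P = 3/(2*π).

u(x) = 2/3·sin(2*π·x), so u'(x) = 4*π*cos(2*π*x)/3.
Writing u(x) = A·sin(kπx/L) with A = 2/3 and k = 3, use ∫_0^L sin²(kπx/L) dx = L/2 and ∫_0^L cos²(kπx/L) dx = L/2.
u² = 4/9·sin²(2*π·x) and (u')² = 16*π^2/9·cos²(2*π·x), and each of sin², cos² integrates to L/2 = 3/4 over (0, 3/2).
∫_0^3/2 u² dx = 1/3, so ||u||_L² = sqrt(3)/3.
∫_0^3/2 (u')² dx = 4*π^2/3, so ||u'||_L² = 2*sqrt(3)*π/3.
Ratio ||u||_L² / ||u'||_L² = 1/(2*π).
Sharp Poincaré constant on H^1_0(0, 3/2) is C_P = L/π = 3/(2*π), achieved by sin(2*π/3·x).
This is the k = 3 harmonic; the ratio L/(kπ) is strictly less than C_P = L/π, consistent with the sharp inequality ||u||_L² ≤ C_P ||u'||_L².


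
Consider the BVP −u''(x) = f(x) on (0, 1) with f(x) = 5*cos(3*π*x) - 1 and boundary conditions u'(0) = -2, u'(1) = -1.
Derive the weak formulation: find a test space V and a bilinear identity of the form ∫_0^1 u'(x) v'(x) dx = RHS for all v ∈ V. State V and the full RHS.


V = H^1(0, 1) (v unrestricted at boundary; u is determined up to an additive constant); weak form: ∫_0^1 u'v' dx = ∫_0^1 (5*cos(3*π*x) - 1) v dx − v(1) + 2·v(0) for all v ∈ V.

Multiply both sides by a test function v and integrate from 0 to 1:
  ∫_0^1 −u''(x) v(x) dx = ∫_0^1 f(x) v(x) dx.
Integrate the LHS by parts once:
  ∫_0^1 −u'' v dx = −[u'(x) v(x)]_0^1 + ∫_0^1 u'(x) v'(x) dx.
Thus ∫_0^1 u'(x) v'(x) dx = ∫_0^1 f(x) v(x) dx + [u'(x) v(x)]_0^1.
Choose V so that boundary terms are either known or forced to vanish.
u has inhomogeneous Neumann u'(0) = -2, u'(1) = -1. [u' v]_0^1 = (-1)·v(1) − (-2)·v(0) = − v(1) + 2·v(0). Take V = H^1(0, 1); boundary term becomes part of RHS.
Weak formulation: find u (satisfying any essential BC) such that ∫_0^1 u'(x) v'(x) dx = ∫_0^1 f v dx − v(1) + 2·v(0) for all v ∈ V (Neumann data are natural BCs: they enter the RHS as boundary terms).
Substituting f(x) = 5*cos(3*π*x) - 1, the right-hand side is ∫_0^1 (5*cos(3*π*x) - 1) v dx − v(1) + 2·v(0).
Compatibility check (pure Neumann): taking v ≡ 1 ∈ V gives 0 = ∫_0^1 f dx + (-1) − (-2), i.e. ∫_0^1 f dx must equal u'(0) − u'(1) = -1. Indeed ∫_0^1 (5*cos(3*π*x) - 1) dx = -1, so the data are compatible. The solution is then unique only up to an additive constant (fix it e.g. by requiring ∫_0^1 u dx = 0).
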